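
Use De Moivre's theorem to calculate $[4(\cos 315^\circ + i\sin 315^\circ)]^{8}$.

By De Moivre: z^n = r^n(cos(nθ) + i sin(nθ))
= 4^8(cos(8*315°) + i sin(8*315°))
= 65536(cos 0° + i sin 0°)
= 65536


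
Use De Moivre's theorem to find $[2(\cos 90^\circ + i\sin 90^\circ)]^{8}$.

By De Moivre: z^n = r^n(cos(nθ) + i sin(nθ))
= 2^8(cos(8*90°) + i sin(8*90°))
= 256(cos 0° + i sin 0°)
= 256


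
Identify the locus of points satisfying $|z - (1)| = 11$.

|z - z0| = r describes a circle centered at z0 with radius r
Here z0 = 1 and r = 11
Locus: Circle centered at (1, 0) with radius 11


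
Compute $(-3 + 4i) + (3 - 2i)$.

(-3 + 3) + (4 + (-2))i = 2i


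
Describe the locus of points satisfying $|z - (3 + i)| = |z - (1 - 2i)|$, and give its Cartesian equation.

|z - z1| = |z - z2| means z is equidistant from z1 and z2,
i.e. the perpendicular bisector of the segment from (3, 1) to (1, -2) (midpoint (2, -1/2)).
With z = x + yi, square both sides:
(x - 3)^2 + (y - 1)^2 = (x - 1)^2 + (y - (-2))^2
The x^2 and y^2 terms cancel: -4x + (-6)y = 5 - 10 = -5
Simplify: 4x + 6y = 5
Locus: Perpendicular bisector of the segment from (3, 1) to (1, -2): the line 4x + 6y = 5


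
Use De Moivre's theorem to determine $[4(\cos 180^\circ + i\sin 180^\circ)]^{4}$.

By De Moivre: z^n = r^n(cos(nθ) + i sin(nθ))
= 4^4(cos(4*180°) + i sin(4*180°))
= 256(cos 0° + i sin 0°)
= 256


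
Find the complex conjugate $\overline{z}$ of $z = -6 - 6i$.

If z = a + bi, then conjugate(z) = a - bi
conjugate(-6 - 6i) = -6 + 6i


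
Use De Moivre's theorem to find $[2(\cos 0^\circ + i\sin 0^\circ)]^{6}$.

By De Moivre: z^n = r^n(cos(nθ) + i sin(nθ))
= 2^6(cos(6*0°) + i sin(6*0°))
= 64(cos 0° + i sin 0°)
= 64


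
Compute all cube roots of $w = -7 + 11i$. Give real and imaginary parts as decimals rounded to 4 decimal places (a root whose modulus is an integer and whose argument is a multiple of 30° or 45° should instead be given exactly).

|w| = sqrt(170) ≈ 13.038405, arg(w) ≈ 122.471192°
Root modulus = sqrt(170)^(1/3) ≈ 2.353648
Root arguments: θ_k = (arg(w) + 360°k)/3 for k = 0, 1, ..., 2
Compute each root as (root modulus)(cos θ_k + i sin θ_k) using full-precision intermediates, then round to 4 decimal places.
Roots: 1.7811 + 1.5387i, -2.2230 + 0.7731i, 0.4420 - 2.3118i


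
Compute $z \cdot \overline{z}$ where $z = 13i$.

z * conjugate(z) = |z|^2 = a^2 + b^2
= 0^2 + 13^2 = 169


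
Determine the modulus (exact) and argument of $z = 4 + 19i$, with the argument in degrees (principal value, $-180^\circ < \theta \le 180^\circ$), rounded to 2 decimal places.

|z| = sqrt(4^2 + 19^2) = sqrt(377)
arg(z) = arctan(b/a) = arctan(19/4) (quadrant-adjusted) = 78.11°


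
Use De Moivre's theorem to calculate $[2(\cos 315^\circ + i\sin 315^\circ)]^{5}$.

By De Moivre: z^n = r^n(cos(nθ) + i sin(nθ))
= 2^5(cos(5*315°) + i sin(5*315°))
= 32(cos 135° + i sin 135°)
= -16*sqrt(2) + 16*sqrt(2)i


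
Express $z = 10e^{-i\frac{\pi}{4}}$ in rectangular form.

a = r cos θ = 10 * sqrt(2)/2 = 5*sqrt(2)
b = r sin θ = 10 * -sqrt(2)/2 = -5*sqrt(2)
z = 5*sqrt(2) - 5*sqrt(2)i


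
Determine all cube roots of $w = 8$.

|w| = 8, arg(w) = 0°
Root modulus = 8^(1/3) = 2
Root arguments: θ_k = (0° + 360°k)/3 for k = 0, 1, ..., 2
Roots: 2, -1 + sqrt(3)i, -1 - sqrt(3)i


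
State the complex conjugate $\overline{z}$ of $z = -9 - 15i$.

If z = a + bi, then conjugate(z) = a - bi
conjugate(-9 - 15i) = -9 + 15i


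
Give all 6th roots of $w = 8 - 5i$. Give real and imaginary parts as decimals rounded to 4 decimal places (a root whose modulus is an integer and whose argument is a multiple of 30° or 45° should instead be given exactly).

|w| = sqrt(89) ≈ 9.433981, arg(w) ≈ 327.994617°
Root modulus = sqrt(89)^(1/6) ≈ 1.453614
Root arguments: θ_k = (arg(w) + 360°k)/6 for k = 0, 1, ..., 5
Compute each root as (root modulus)(cos θ_k + i sin θ_k) using full-precision intermediates, then round to 4 decimal places.
Roots: 0.8407 + 1.1858i, -0.6066 + 1.3210i, -1.4473 + 0.1351i, -0.8407 - 1.1858i, 0.6066 - 1.3210i, 1.4473 - 0.1351i


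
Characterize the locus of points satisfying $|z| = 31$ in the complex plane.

|z| = 31 means sqrt(x^2 + y^2) = 31
This is a circle of radius 31 centered at the origin


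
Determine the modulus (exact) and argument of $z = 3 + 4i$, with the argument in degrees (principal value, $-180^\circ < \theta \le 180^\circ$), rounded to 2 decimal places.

|z| = sqrt(3^2 + 4^2) = 5
arg(z) = arctan(b/a) = arctan(4/3) (quadrant-adjusted) = 53.13°


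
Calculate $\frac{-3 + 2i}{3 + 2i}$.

Multiply numerator and denominator by conjugate (3 - 2i):
= (-3 + 2i)(3 - 2i) / (3^2 + 2^2)
= (-5 + 12i) / 13
= -5/13 + (12/13)i


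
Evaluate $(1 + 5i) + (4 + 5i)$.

(1 + 4) + (5 + 5)i = 5 + 10i


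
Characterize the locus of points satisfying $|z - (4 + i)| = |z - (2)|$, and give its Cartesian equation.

|z - z1| = |z - z2| means z is equidistant from z1 and z2,
i.e. the perpendicular bisector of the segment from (4, 1) to (2, 0) (midpoint (3, 1/2)).
With z = x + yi, square both sides:
(x - 4)^2 + (y - 1)^2 = (x - 2)^2 + (y - 0)^2
The x^2 and y^2 terms cancel: -4x + (-2)y = 4 - 17 = -13
Simplify: 4x + 2y = 13
Locus: Perpendicular bisector of the segment from (4, 1) to (2, 0): the line 4x + 2y = 13


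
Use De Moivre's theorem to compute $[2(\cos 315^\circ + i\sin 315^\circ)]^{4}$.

By De Moivre: z^n = r^n(cos(nθ) + i sin(nθ))
= 2^4(cos(4*315°) + i sin(4*315°))
= 16(cos 180° + i sin 180°)
= -16


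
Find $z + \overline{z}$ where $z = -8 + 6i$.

z + conjugate(z) = (a + bi) + (a - bi) = 2a
= 2 * (-8) = -16


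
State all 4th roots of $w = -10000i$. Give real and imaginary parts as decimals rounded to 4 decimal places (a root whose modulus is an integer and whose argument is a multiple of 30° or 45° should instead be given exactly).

|w| = 10000, arg(w) = 270°
Root modulus = 10000^(1/4) = 10
Root arguments: θ_k = (270° + 360°k)/4 for k = 0, 1, ..., 3
Compute each root as (root modulus)(cos θ_k + i sin θ_k) using full-precision intermediates, then round to 4 decimal places.
Roots: 3.8268 + 9.2388i, -9.2388 + 3.8268i, -3.8268 - 9.2388i, 9.2388 - 3.8268i


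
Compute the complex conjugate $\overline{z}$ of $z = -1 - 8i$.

If z = a + bi, then conjugate(z) = a - bi
conjugate(-1 - 8i) = -1 + 8i


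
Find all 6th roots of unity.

ω_k = e^(2πik/6) = cos(2πk/6) + i sin(2πk/6) for k = 0, 1, ..., 5
Roots: 1, 1/2 + (sqrt(3)/2)i, -1/2 + (sqrt(3)/2)i, -1, -1/2 - (sqrt(3)/2)i, 1/2 - (sqrt(3)/2)i


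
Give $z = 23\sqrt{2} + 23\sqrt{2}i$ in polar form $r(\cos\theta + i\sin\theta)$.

r = |z| = sqrt(a^2 + b^2) = sqrt((23*sqrt(2))^2 + (23*sqrt(2))^2) = sqrt(1058 + 1058) = sqrt(2116) = 46
θ = arctan(b/a) = arctan(32.5269/32.5269) (quadrant-adjusted) = 45°
z = 46(cos 45° + i sin 45°)


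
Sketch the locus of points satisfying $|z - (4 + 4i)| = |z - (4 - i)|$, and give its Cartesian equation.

|z - z1| = |z - z2| means z is equidistant from z1 and z2,
i.e. the perpendicular bisector of the segment from (4, 4) to (4, -1) (midpoint (4, 3/2)).
With z = x + yi, square both sides:
(x - 4)^2 + (y - 4)^2 = (x - 4)^2 + (y - (-1))^2
The x^2 and y^2 terms cancel: 0x + (-10)y = 17 - 32 = -15
Simplify: y = 3/2
Locus: Perpendicular bisector of the segment from (4, 4) to (4, -1): the line y = 3/2


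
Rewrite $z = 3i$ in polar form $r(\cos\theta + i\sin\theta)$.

r = |z| = sqrt(a^2 + b^2) = sqrt((0)^2 + (3)^2) = sqrt(0 + 9) = sqrt(9) = 3
a = 0 and b > 0, so z lies on the positive imaginary axis: θ = 90°
z = 3(cos 90° + i sin 90°)


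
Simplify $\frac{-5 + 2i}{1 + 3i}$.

Multiply numerator and denominator by conjugate (1 - 3i):
= (-5 + 2i)(1 - 3i) / (1^2 + 3^2)
= (1 + 17i) / 10
= 1/10 + (17/10)i


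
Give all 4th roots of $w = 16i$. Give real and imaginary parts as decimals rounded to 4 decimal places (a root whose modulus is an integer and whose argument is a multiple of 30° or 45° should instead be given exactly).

|w| = 16, arg(w) = 90°
Root modulus = 16^(1/4) = 2
Root arguments: θ_k = (90° + 360°k)/4 for k = 0, 1, ..., 3
Compute each root as (root modulus)(cos θ_k + i sin θ_k) using full-precision intermediates, then round to 4 decimal places.
Roots: 1.8478 + 0.7654i, -0.7654 + 1.8478i, -1.8478 - 0.7654i, 0.7654 - 1.8478i


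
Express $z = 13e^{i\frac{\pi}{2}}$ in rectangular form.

a = r cos θ = 13 * 0 = 0
b = r sin θ = 13 * 1 = 13
z = 13i


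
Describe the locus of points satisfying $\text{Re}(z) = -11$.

Re(z) = x where z = x + yi; the equation x = -11 is satisfied by all points with that x-coordinate
Locus: Vertical line x = -11


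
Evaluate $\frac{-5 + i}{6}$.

Divisor is real, so divide each part by 6:
= -5/6 + (1/6)i


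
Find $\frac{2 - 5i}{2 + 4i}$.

Multiply numerator and denominator by conjugate (2 - 4i):
= (2 - 5i)(2 - 4i) / (2^2 + 4^2)
= (-16 - 18i) / 20
Divide through by 2: (-8 - 9i) / 10
= -4/5 - (9/10)i


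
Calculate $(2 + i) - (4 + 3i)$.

(2 - 4) + (1 - 3)i = -2 - 2i


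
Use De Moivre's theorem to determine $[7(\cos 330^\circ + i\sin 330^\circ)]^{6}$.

By De Moivre: z^n = r^n(cos(nθ) + i sin(nθ))
= 7^6(cos(6*330°) + i sin(6*330°))
= 117649(cos 180° + i sin 180°)
= -117649


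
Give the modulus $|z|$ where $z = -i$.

|z| = sqrt(a^2 + b^2) = sqrt(0^2 + (-1)^2) = sqrt(1) = 1


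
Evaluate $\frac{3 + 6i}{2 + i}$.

Multiply numerator and denominator by conjugate (2 - i):
= (3 + 6i)(2 - i) / (2^2 + 1^2)
= (12 + 9i) / 5
= 12/5 + (9/5)i


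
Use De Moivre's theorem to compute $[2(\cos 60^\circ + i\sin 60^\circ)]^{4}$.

By De Moivre: z^n = r^n(cos(nθ) + i sin(nθ))
= 2^4(cos(4*60°) + i sin(4*60°))
= 16(cos 240° + i sin 240°)
= -8 - 8*sqrt(3)i


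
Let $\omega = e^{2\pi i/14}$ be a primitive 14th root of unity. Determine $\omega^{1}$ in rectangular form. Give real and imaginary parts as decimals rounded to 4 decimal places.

ω^1 = e^(2πi·1/14) = e^(i·1π/7)
= cos(1π/7) + i sin(1π/7)
= 0.9010 + 0.4339i


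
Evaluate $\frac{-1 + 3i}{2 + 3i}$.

Multiply numerator and denominator by conjugate (2 - 3i):
= (-1 + 3i)(2 - 3i) / (2^2 + 3^2)
= (7 + 9i) / 13
= 7/13 + (9/13)i


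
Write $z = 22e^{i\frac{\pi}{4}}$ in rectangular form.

a = r cos θ = 22 * sqrt(2)/2 = 11*sqrt(2)
b = r sin θ = 22 * sqrt(2)/2 = 11*sqrt(2)
z = 11*sqrt(2) + 11*sqrt(2)i


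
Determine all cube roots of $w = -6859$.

|w| = 6859, arg(w) = 180°
Root modulus = 6859^(1/3) = 19
Root arguments: θ_k = (180° + 360°k)/3 for k = 0, 1, ..., 2
Roots: 19/2 + (19*sqrt(3)/2)i, -19, 19/2 - (19*sqrt(3)/2)i


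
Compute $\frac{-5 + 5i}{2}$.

Divisor is real, so divide each part by 2:
= -5/2 + (5/2)i


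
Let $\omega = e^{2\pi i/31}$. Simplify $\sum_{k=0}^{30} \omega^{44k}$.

Let ζ = ω^44 = e^(2πi·44/31). Since 31 ∤ 44, ζ ≠ 1.
Sum = Σ_{k=0}^{30} ζ^k = (ζ^31 - 1)/(ζ - 1) = (ω^{44·31} - 1)/(ζ - 1) = (1 - 1)/(ζ - 1) = 0


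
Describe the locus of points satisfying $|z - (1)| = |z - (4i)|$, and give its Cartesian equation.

|z - z1| = |z - z2| means z is equidistant from z1 and z2,
i.e. the perpendicular bisector of the segment from (1, 0) to (0, 4) (midpoint (1/2, 2)).
With z = x + yi, square both sides:
(x - 1)^2 + (y - 0)^2 = (x - 0)^2 + (y - 4)^2
The x^2 and y^2 terms cancel: -2x + 8y = 16 - 1 = 15
Simplify: 2x - 8y = -15
Locus: Perpendicular bisector of the segment from (1, 0) to (0, 4): the line 2x - 8y = -15


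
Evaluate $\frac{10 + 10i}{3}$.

Divisor is real, so divide each part by 3:
= 10/3 + (10/3)i


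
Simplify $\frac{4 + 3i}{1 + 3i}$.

Multiply numerator and denominator by conjugate (1 - 3i):
= (4 + 3i)(1 - 3i) / (1^2 + 3^2)
= (13 - 9i) / 10
= 13/10 - (9/10)i


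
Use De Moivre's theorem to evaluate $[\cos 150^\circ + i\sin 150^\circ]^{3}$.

By De Moivre: z^n = r^n(cos(nθ) + i sin(nθ))
= 1^3(cos(3*150°) + i sin(3*150°))
= 1(cos 90° + i sin 90°)
= i


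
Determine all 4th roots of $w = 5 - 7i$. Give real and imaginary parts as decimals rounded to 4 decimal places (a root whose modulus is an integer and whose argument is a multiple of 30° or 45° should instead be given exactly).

|w| = sqrt(74) ≈ 8.602325, arg(w) ≈ 305.537678°
Root modulus = sqrt(74)^(1/4) ≈ 1.712592
Root arguments: θ_k = (arg(w) + 360°k)/4 for k = 0, 1, ..., 3
Compute each root as (root modulus)(cos θ_k + i sin θ_k) using full-precision intermediates, then round to 4 decimal places.
Roots: 0.4032 + 1.6645i, -1.6645 + 0.4032i, -0.4032 - 1.6645i, 1.6645 - 0.4032i


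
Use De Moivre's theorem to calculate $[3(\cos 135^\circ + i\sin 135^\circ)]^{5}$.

By De Moivre: z^n = r^n(cos(nθ) + i sin(nθ))
= 3^5(cos(5*135°) + i sin(5*135°))
= 243(cos 315° + i sin 315°)
= 243*sqrt(2)/2 - (243*sqrt(2)/2)i


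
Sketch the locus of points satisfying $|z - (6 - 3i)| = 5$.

|z - z0| = r describes a circle centered at z0 with radius r
Here z0 = 6 - 3i and r = 5
Locus: Circle centered at (6, -3) with radius 5


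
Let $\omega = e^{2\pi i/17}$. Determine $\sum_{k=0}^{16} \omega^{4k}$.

Let ζ = ω^4 = e^(2πi·4/17). Since 17 ∤ 4, ζ ≠ 1.
Sum = Σ_{k=0}^{16} ζ^k = (ζ^17 - 1)/(ζ - 1) = (ω^{4·17} - 1)/(ζ - 1) = (1 - 1)/(ζ - 1) = 0


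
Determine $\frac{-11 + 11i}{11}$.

Divisor is real, so divide each part by 11:
= -1 + i


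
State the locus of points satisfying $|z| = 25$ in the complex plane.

|z| = 25 means sqrt(x^2 + y^2) = 25
This is a circle of radius 25 centered at the origin


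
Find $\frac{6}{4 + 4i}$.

Multiply numerator and denominator by conjugate (4 - 4i):
= (6)(4 - 4i) / (4^2 + 4^2)
= (24 - 24i) / 32
Divide through by 8: (3 - 3i) / 4
= 3/4 - (3/4)i


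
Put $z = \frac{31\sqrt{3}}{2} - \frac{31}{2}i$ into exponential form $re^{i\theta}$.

r = |z| = sqrt((31*sqrt(3)/2)^2 + (-31/2)^2) = sqrt(2883/4 + 961/4) = sqrt(961) = 31
θ = arctan(b/a) = arctan(-15.5/26.8468) (quadrant-adjusted) = -30° = -π/6
z = 31e^(-i*π/6)


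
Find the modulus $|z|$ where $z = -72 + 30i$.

|z| = sqrt(a^2 + b^2) = sqrt((-72)^2 + 30^2) = sqrt(6084) = 78


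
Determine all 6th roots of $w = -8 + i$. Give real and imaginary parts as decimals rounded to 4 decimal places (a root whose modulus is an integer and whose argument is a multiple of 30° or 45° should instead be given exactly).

|w| = sqrt(65) ≈ 8.062258, arg(w) ≈ 172.874984°
Root modulus = sqrt(65)^(1/6) ≈ 1.416042
Root arguments: θ_k = (arg(w) + 360°k)/6 for k = 0, 1, ..., 5
Compute each root as (root modulus)(cos θ_k + i sin θ_k) using full-precision intermediates, then round to 4 decimal places.
Roots: 1.2407 + 0.6825i, 0.0293 + 1.4157i, -1.2114 + 0.7333i, -1.2407 - 0.6825i, -0.0293 - 1.4157i, 1.2114 - 0.7333i


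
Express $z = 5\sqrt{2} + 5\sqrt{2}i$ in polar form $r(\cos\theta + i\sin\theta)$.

r = |z| = sqrt(a^2 + b^2) = sqrt((5*sqrt(2))^2 + (5*sqrt(2))^2) = sqrt(50 + 50) = sqrt(100) = 10
θ = arctan(b/a) = arctan(7.0711/7.0711) (quadrant-adjusted) = 45°
z = 10(cos 45° + i sin 45°)


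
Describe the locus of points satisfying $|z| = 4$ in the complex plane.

|z| = 4 means sqrt(x^2 + y^2) = 4
This is a circle of radius 4 centered at the origin


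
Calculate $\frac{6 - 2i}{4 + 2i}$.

Multiply numerator and denominator by conjugate (4 - 2i):
= (6 - 2i)(4 - 2i) / (4^2 + 2^2)
= (20 - 20i) / 20
= 1 - i


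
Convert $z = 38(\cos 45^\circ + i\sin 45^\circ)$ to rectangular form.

a = r cos θ = 38 * sqrt(2)/2 = 19*sqrt(2)
b = r sin θ = 38 * sqrt(2)/2 = 19*sqrt(2)
z = 19*sqrt(2) + 19*sqrt(2)i


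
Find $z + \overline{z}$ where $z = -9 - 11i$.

z + conjugate(z) = (a + bi) + (a - bi) = 2a
= 2 * (-9) = -18


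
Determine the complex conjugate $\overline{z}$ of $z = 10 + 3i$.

If z = a + bi, then conjugate(z) = a - bi
conjugate(10 + 3i) = 10 - 3i


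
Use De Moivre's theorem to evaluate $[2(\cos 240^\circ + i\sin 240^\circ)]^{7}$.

By De Moivre: z^n = r^n(cos(nθ) + i sin(nθ))
= 2^7(cos(7*240°) + i sin(7*240°))
= 128(cos 240° + i sin 240°)
= -64 - 64*sqrt(3)i


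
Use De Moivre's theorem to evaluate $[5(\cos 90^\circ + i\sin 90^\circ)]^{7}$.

By De Moivre: z^n = r^n(cos(nθ) + i sin(nθ))
= 5^7(cos(7*90°) + i sin(7*90°))
= 78125(cos 270° + i sin 270°)
= -78125i


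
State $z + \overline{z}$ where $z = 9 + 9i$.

z + conjugate(z) = (a + bi) + (a - bi) = 2a
= 2 * 9 = 18


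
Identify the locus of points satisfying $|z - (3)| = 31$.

|z - z0| = r describes a circle centered at z0 with radius r
Here z0 = 3 and r = 31
Locus: Circle centered at (3, 0) with radius 31


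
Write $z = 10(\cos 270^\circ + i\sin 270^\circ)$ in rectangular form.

a = r cos θ = 10 * 0 = 0
b = r sin θ = 10 * -1 = -10
z = -10i


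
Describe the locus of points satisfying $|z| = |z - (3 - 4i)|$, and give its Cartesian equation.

|z - z1| = |z - z2| means z is equidistant from z1 and z2,
i.e. the perpendicular bisector of the segment from (0, 0) to (3, -4) (midpoint (3/2, -2)).
With z = x + yi, square both sides:
(x - 0)^2 + (y - 0)^2 = (x - 3)^2 + (y - (-4))^2
The x^2 and y^2 terms cancel: 6x + (-8)y = 25 - 0 = 25
Simplify: 6x - 8y = 25
Locus: Perpendicular bisector of the segment from (0, 0) to (3, -4): the line 6x - 8y = 25


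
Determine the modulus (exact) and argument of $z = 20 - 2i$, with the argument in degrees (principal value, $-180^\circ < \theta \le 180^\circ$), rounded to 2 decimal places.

|z| = sqrt(20^2 + (-2)^2) = sqrt(404)
arg(z) = arctan(b/a) = arctan(-2/20) (quadrant-adjusted) = -5.71°


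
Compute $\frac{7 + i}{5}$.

Divisor is real, so divide each part by 5:
= 7/5 + (1/5)i


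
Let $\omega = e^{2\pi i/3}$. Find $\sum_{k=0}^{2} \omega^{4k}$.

Let ζ = ω^4 = e^(2πi·4/3). Since 3 ∤ 4, ζ ≠ 1.
Sum = Σ_{k=0}^{2} ζ^k = (ζ^3 - 1)/(ζ - 1) = (ω^{4·3} - 1)/(ζ - 1) = (1 - 1)/(ζ - 1) = 0


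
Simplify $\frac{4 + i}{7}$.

Divisor is real, so divide each part by 7:
= 4/7 + (1/7)i


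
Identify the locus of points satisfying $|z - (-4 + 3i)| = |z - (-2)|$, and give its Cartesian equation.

|z - z1| = |z - z2| means z is equidistant from z1 and z2,
i.e. the perpendicular bisector of the segment from (-4, 3) to (-2, 0) (midpoint (-3, 3/2)).
With z = x + yi, square both sides:
(x - (-4))^2 + (y - 3)^2 = (x - (-2))^2 + (y - 0)^2
The x^2 and y^2 terms cancel: 4x + (-6)y = 4 - 25 = -21
Simplify: 4x - 6y = -21
Locus: Perpendicular bisector of the segment from (-4, 3) to (-2, 0): the line 4x - 6y = -21


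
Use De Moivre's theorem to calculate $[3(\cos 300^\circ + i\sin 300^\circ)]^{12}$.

By De Moivre: z^n = r^n(cos(nθ) + i sin(nθ))
= 3^12(cos(12*300°) + i sin(12*300°))
= 531441(cos 0° + i sin 0°)
= 531441


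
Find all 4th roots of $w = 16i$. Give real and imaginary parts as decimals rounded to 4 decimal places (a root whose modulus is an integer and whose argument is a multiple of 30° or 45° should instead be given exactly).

|w| = 16, arg(w) = 90°
Root modulus = 16^(1/4) = 2
Root arguments: θ_k = (90° + 360°k)/4 for k = 0, 1, ..., 3
Compute each root as (root modulus)(cos θ_k + i sin θ_k) using full-precision intermediates, then round to 4 decimal places.
Roots: 1.8478 + 0.7654i, -0.7654 + 1.8478i, -1.8478 - 0.7654i, 0.7654 - 1.8478i


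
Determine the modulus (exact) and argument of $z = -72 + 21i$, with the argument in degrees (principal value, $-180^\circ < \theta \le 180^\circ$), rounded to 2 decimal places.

|z| = sqrt((-72)^2 + 21^2) = 75
arg(z) = arctan(b/a) = arctan(21/-72) (quadrant-adjusted) = 163.74°


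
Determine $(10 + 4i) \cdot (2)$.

(a1*a2 - b1*b2) + (a1*b2 + b1*a2)i
= (20 - 0) + (0 + 8)i
= 20 + 8i


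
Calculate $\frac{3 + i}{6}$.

Divisor is real, so divide each part by 6:
= 1/2 + (1/6)i


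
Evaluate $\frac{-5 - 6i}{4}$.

Divisor is real, so divide each part by 4:
= -5/4 - (3/2)i


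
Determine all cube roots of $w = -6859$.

|w| = 6859, arg(w) = 180°
Root modulus = 6859^(1/3) = 19
Root arguments: θ_k = (180° + 360°k)/3 for k = 0, 1, ..., 2
Roots: 19/2 + (19*sqrt(3)/2)i, -19, 19/2 - (19*sqrt(3)/2)i


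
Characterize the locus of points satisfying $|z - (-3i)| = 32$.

|z - z0| = r describes a circle centered at z0 with radius r
Here z0 = -3i and r = 32
Locus: Circle centered at (0, -3) with radius 32


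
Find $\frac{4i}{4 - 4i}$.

Multiply numerator and denominator by conjugate (4 + 4i):
= (4i)(4 + 4i) / (4^2 + (-4)^2)
= (-16 + 16i) / 32
Divide through by 16: (-1 + i) / 2
= -1/2 + (1/2)i


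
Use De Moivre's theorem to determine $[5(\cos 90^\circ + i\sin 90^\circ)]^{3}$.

By De Moivre: z^n = r^n(cos(nθ) + i sin(nθ))
= 5^3(cos(3*90°) + i sin(3*90°))
= 125(cos 270° + i sin 270°)
= -125i


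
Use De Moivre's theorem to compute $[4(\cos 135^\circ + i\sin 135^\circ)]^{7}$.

By De Moivre: z^n = r^n(cos(nθ) + i sin(nθ))
= 4^7(cos(7*135°) + i sin(7*135°))
= 16384(cos 225° + i sin 225°)
= -8192*sqrt(2) - 8192*sqrt(2)i


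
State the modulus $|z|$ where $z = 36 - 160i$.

|z| = sqrt(a^2 + b^2) = sqrt(36^2 + (-160)^2) = sqrt(26896) = 164


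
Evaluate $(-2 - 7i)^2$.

(a + bi)^2 = a^2 - b^2 + 2abi
= (-2)^2 - (-7)^2 + 2*(-2)*(-7)i
= -45 + 28i


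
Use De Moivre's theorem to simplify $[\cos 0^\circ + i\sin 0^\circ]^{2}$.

By De Moivre: z^n = r^n(cos(nθ) + i sin(nθ))
= 1^2(cos(2*0°) + i sin(2*0°))
= 1(cos 0° + i sin 0°)
= 1


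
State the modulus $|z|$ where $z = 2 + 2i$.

|z| = sqrt(a^2 + b^2) = sqrt(2^2 + 2^2) = sqrt(8) = sqrt(8)


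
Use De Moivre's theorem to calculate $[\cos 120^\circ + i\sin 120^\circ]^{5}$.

By De Moivre: z^n = r^n(cos(nθ) + i sin(nθ))
= 1^5(cos(5*120°) + i sin(5*120°))
= 1(cos 240° + i sin 240°)
= -1/2 - (sqrt(3)/2)i


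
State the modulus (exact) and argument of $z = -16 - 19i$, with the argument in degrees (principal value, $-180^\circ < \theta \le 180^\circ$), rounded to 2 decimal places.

|z| = sqrt((-16)^2 + (-19)^2) = sqrt(617)
arg(z) = arctan(b/a) = arctan(-19/-16) (quadrant-adjusted) = -130.10°


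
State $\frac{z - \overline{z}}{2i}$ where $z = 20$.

z - conjugate(z) = 2bi
(z - conjugate(z))/(2i) = 2bi/(2i) = b = 0


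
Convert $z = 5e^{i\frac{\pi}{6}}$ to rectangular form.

a = r cos θ = 5 * sqrt(3)/2 = 5*sqrt(3)/2
b = r sin θ = 5 * 1/2 = 5/2
z = 5*sqrt(3)/2 + (5/2)i


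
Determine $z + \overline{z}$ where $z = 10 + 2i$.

z + conjugate(z) = (a + bi) + (a - bi) = 2a
= 2 * 10 = 20


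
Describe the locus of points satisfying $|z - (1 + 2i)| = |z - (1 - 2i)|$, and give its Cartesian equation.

|z - z1| = |z - z2| means z is equidistant from z1 and z2,
i.e. the perpendicular bisector of the segment from (1, 2) to (1, -2) (midpoint (1, 0)).
With z = x + yi, square both sides:
(x - 1)^2 + (y - 2)^2 = (x - 1)^2 + (y - (-2))^2
The x^2 and y^2 terms cancel: 0x + (-8)y = 5 - 5 = 0
Simplify: y = 0
Locus: Perpendicular bisector of the segment from (1, 2) to (1, -2): the line y = 0


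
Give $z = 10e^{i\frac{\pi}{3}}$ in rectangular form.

a = r cos θ = 10 * 1/2 = 5
b = r sin θ = 10 * sqrt(3)/2 = 5*sqrt(3)
z = 5 + 5*sqrt(3)i


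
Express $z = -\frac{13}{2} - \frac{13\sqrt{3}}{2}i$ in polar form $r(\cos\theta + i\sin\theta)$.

r = |z| = sqrt(a^2 + b^2) = sqrt((-13/2)^2 + (-13*sqrt(3)/2)^2) = sqrt(169/4 + 507/4) = sqrt(169) = 13
θ = arctan(b/a) = arctan(-11.2583/-6.5) (quadrant-adjusted) = 240°
z = 13(cos 240° + i sin 240°)


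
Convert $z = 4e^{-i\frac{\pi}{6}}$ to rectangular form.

a = r cos θ = 4 * sqrt(3)/2 = 2*sqrt(3)
b = r sin θ = 4 * -1/2 = -2
z = 2*sqrt(3) - 2i


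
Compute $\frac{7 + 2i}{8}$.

Divisor is real, so divide each part by 8:
= 7/8 + (1/4)i


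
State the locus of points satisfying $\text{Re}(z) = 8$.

Re(z) = x where z = x + yi; the equation x = 8 is satisfied by all points with that x-coordinate
Locus: Vertical line x = 8


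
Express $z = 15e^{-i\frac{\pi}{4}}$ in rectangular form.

a = r cos θ = 15 * sqrt(2)/2 = 15*sqrt(2)/2
b = r sin θ = 15 * -sqrt(2)/2 = -15*sqrt(2)/2
z = 15*sqrt(2)/2 - (15*sqrt(2)/2)i


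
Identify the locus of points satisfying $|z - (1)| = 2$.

|z - z0| = r describes a circle centered at z0 with radius r
Here z0 = 1 and r = 2
Locus: Circle centered at (1, 0) with radius 2


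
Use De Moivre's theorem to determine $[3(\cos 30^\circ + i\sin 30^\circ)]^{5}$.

By De Moivre: z^n = r^n(cos(nθ) + i sin(nθ))
= 3^5(cos(5*30°) + i sin(5*30°))
= 243(cos 150° + i sin 150°)
= -243*sqrt(3)/2 + (243/2)i


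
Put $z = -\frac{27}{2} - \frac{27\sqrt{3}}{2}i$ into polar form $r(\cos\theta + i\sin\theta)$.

r = |z| = sqrt(a^2 + b^2) = sqrt((-27/2)^2 + (-27*sqrt(3)/2)^2) = sqrt(729/4 + 2187/4) = sqrt(729) = 27
θ = arctan(b/a) = arctan(-23.3827/-13.5) (quadrant-adjusted) = 240°
z = 27(cos 240° + i sin 240°)


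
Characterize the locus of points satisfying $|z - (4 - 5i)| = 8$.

|z - z0| = r describes a circle centered at z0 with radius r
Here z0 = 4 - 5i and r = 8
Locus: Circle centered at (4, -5) with radius 8


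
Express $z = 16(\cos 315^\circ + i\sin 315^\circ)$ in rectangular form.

a = r cos θ = 16 * sqrt(2)/2 = 8*sqrt(2)
b = r sin θ = 16 * -sqrt(2)/2 = -8*sqrt(2)
z = 8*sqrt(2) - 8*sqrt(2)i


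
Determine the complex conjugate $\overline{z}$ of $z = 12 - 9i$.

If z = a + bi, then conjugate(z) = a - bi
conjugate(12 - 9i) = 12 + 9i


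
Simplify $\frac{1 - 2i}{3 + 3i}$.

Multiply numerator and denominator by conjugate (3 - 3i):
= (1 - 2i)(3 - 3i) / (3^2 + 3^2)
= (-3 - 9i) / 18
Divide through by 3: (-1 - 3i) / 6
= -1/6 - (1/2)i


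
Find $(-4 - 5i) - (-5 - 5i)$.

(-4 - (-5)) + (-5 - (-5))i = 1


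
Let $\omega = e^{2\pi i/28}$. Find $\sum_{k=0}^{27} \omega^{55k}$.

Let ζ = ω^55 = e^(2πi·55/28). Since 28 ∤ 55, ζ ≠ 1.
Sum = Σ_{k=0}^{27} ζ^k = (ζ^28 - 1)/(ζ - 1) = (ω^{55·28} - 1)/(ζ - 1) = (1 - 1)/(ζ - 1) = 0


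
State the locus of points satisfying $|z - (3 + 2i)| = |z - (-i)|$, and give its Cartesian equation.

|z - z1| = |z - z2| means z is equidistant from z1 and z2,
i.e. the perpendicular bisector of the segment from (3, 2) to (0, -1) (midpoint (3/2, 1/2)).
With z = x + yi, square both sides:
(x - 3)^2 + (y - 2)^2 = (x - 0)^2 + (y - (-1))^2
The x^2 and y^2 terms cancel: -6x + (-6)y = 1 - 13 = -12
Simplify: x + y = 2
Locus: Perpendicular bisector of the segment from (3, 2) to (0, -1): the line x + y = 2


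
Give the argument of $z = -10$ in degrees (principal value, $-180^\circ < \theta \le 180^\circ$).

b = 0 and a < 0, so z lies on the negative real axis: θ = 180°


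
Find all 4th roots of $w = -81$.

|w| = 81, arg(w) = 180°
Root modulus = 81^(1/4) = 3
Root arguments: θ_k = (180° + 360°k)/4 for k = 0, 1, ..., 3
Roots: 3*sqrt(2)/2 + (3*sqrt(2)/2)i, -3*sqrt(2)/2 + (3*sqrt(2)/2)i, -3*sqrt(2)/2 - (3*sqrt(2)/2)i, 3*sqrt(2)/2 - (3*sqrt(2)/2)i


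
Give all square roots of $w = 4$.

|w| = 4, arg(w) = 0°
Root modulus = 4^(1/2) = 2
Root arguments: θ_k = (0° + 360°k)/2 for k = 0, 1, ..., 1
Roots: 2, -2


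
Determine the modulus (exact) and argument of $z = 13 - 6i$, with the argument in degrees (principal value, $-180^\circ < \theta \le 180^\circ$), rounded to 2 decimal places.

|z| = sqrt(13^2 + (-6)^2) = sqrt(205)
arg(z) = arctan(b/a) = arctan(-6/13) (quadrant-adjusted) = -24.78°


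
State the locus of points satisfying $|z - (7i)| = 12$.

|z - z0| = r describes a circle centered at z0 with radius r
Here z0 = 7i and r = 12
Locus: Circle centered at (0, 7) with radius 12


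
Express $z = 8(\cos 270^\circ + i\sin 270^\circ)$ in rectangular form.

a = r cos θ = 8 * 0 = 0
b = r sin θ = 8 * -1 = -8
z = -8i


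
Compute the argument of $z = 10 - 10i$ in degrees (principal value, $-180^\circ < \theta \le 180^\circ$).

θ = arctan(b/a) = arctan(-10/10) (quadrant-adjusted) = -45°


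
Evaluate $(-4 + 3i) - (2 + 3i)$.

(-4 - 2) + (3 - 3)i = -6


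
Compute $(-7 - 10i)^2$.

(a + bi)^2 = a^2 - b^2 + 2abi
= (-7)^2 - (-10)^2 + 2*(-7)*(-10)i
= -51 + 140i


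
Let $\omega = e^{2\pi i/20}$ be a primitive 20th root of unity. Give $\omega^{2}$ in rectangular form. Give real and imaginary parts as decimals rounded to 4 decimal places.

ω^2 = e^(2πi·2/20) = e^(i·1π/5)
= cos(1π/5) + i sin(1π/5)
= 0.8090 + 0.5878i


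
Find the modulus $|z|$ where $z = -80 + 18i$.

|z| = sqrt(a^2 + b^2) = sqrt((-80)^2 + 18^2) = sqrt(6724) = 82


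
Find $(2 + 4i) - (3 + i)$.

(2 - 3) + (4 - 1)i = -1 + 3i


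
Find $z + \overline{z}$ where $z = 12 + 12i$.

z + conjugate(z) = (a + bi) + (a - bi) = 2a
= 2 * 12 = 24


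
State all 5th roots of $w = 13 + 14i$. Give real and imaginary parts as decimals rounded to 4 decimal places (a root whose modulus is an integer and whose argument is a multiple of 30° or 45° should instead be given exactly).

|w| = sqrt(365) ≈ 19.104973, arg(w) ≈ 47.121096°
Root modulus = sqrt(365)^(1/5) ≈ 1.803970
Root arguments: θ_k = (arg(w) + 360°k)/5 for k = 0, 1, ..., 4
Compute each root as (root modulus)(cos θ_k + i sin θ_k) using full-precision intermediates, then round to 4 decimal places.
Roots: 1.7796 + 0.2954i, 0.2690 + 1.7838i, -1.6134 + 0.8071i, -1.2661 - 1.2850i, 0.8309 - 1.6012i


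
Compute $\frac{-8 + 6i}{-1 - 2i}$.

Multiply numerator and denominator by conjugate (-1 + 2i):
= (-8 + 6i)(-1 + 2i) / ((-1)^2 + (-2)^2)
= (-4 - 22i) / 5
= -4/5 - (22/5)i


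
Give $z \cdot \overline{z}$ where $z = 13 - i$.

z * conjugate(z) = |z|^2 = a^2 + b^2
= 13^2 + (-1)^2 = 170


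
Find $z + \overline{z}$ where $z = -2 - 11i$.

z + conjugate(z) = (a + bi) + (a - bi) = 2a
= 2 * (-2) = -4


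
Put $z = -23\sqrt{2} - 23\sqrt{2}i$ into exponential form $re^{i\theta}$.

r = |z| = sqrt((-23*sqrt(2))^2 + (-23*sqrt(2))^2) = sqrt(1058 + 1058) = sqrt(2116) = 46
θ = arctan(b/a) = arctan(-32.5269/-32.5269) (quadrant-adjusted) = 225° = 5π/4
z = 46e^(i*5π/4)


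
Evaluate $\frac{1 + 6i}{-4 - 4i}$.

Multiply numerator and denominator by conjugate (-4 + 4i):
= (1 + 6i)(-4 + 4i) / ((-4)^2 + (-4)^2)
= (-28 - 20i) / 32
Divide through by 4: (-7 - 5i) / 8
= -7/8 - (5/8)i


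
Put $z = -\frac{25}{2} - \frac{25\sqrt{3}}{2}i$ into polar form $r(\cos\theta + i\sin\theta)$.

r = |z| = sqrt(a^2 + b^2) = sqrt((-25/2)^2 + (-25*sqrt(3)/2)^2) = sqrt(625/4 + 1875/4) = sqrt(625) = 25
θ = arctan(b/a) = arctan(-21.6506/-12.5) (quadrant-adjusted) = 240°
z = 25(cos 240° + i sin 240°)


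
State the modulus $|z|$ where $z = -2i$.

|z| = sqrt(a^2 + b^2) = sqrt(0^2 + (-2)^2) = sqrt(4) = 2


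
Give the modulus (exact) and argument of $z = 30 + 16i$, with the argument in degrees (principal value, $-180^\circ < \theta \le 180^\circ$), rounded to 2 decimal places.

|z| = sqrt(30^2 + 16^2) = 34
arg(z) = arctan(b/a) = arctan(16/30) (quadrant-adjusted) = 28.07°


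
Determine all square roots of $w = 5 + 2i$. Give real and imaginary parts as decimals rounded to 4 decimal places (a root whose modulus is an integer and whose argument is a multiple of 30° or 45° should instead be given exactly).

|w| = sqrt(29) ≈ 5.385165, arg(w) ≈ 21.801409°
Root modulus = sqrt(29)^(1/2) ≈ 2.320596
Root arguments: θ_k = (arg(w) + 360°k)/2 for k = 0, 1, ..., 1
Compute each root as (root modulus)(cos θ_k + i sin θ_k) using full-precision intermediates, then round to 4 decimal places.
Roots: 2.2787 + 0.4388i, -2.2787 - 0.4388i


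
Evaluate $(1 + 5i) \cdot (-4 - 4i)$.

(a1*a2 - b1*b2) + (a1*b2 + b1*a2)i
= (-4 - (-20)) + (-4 + (-20))i
= 16 - 24i


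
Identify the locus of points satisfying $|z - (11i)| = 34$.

|z - z0| = r describes a circle centered at z0 with radius r
Here z0 = 11i and r = 34
Locus: Circle centered at (0, 11) with radius 34


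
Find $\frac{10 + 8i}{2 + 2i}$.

Multiply numerator and denominator by conjugate (2 - 2i):
= (10 + 8i)(2 - 2i) / (2^2 + 2^2)
= (36 - 4i) / 8
Divide through by 4: (9 - i) / 2
= 9/2 - (1/2)i


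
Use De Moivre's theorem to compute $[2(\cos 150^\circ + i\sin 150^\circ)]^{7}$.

By De Moivre: z^n = r^n(cos(nθ) + i sin(nθ))
= 2^7(cos(7*150°) + i sin(7*150°))
= 128(cos 330° + i sin 330°)
= 64*sqrt(3) - 64i


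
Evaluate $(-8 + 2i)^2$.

(a + bi)^2 = a^2 - b^2 + 2abi
= (-8)^2 - 2^2 + 2*(-8)*2i
= 60 - 32i


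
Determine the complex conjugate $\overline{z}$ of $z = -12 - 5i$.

If z = a + bi, then conjugate(z) = a - bi
conjugate(-12 - 5i) = -12 + 5i


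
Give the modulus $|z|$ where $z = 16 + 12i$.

|z| = sqrt(a^2 + b^2) = sqrt(16^2 + 12^2) = sqrt(400) = 20


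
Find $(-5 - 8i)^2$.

(a + bi)^2 = a^2 - b^2 + 2abi
= (-5)^2 - (-8)^2 + 2*(-5)*(-8)i
= -39 + 80i


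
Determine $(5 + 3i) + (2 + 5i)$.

(5 + 2) + (3 + 5)i = 7 + 8i


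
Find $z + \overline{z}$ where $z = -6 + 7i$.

z + conjugate(z) = (a + bi) + (a - bi) = 2a
= 2 * (-6) = -12


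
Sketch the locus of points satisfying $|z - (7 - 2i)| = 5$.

|z - z0| = r describes a circle centered at z0 with radius r
Here z0 = 7 - 2i and r = 5
Locus: Circle centered at (7, -2) with radius 5


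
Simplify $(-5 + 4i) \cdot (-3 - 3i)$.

(a1*a2 - b1*b2) + (a1*b2 + b1*a2)i
= (15 - (-12)) + (15 + (-12))i
= 27 + 3i


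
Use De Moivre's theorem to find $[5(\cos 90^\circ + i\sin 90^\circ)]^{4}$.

By De Moivre: z^n = r^n(cos(nθ) + i sin(nθ))
= 5^4(cos(4*90°) + i sin(4*90°))
= 625(cos 0° + i sin 0°)
= 625


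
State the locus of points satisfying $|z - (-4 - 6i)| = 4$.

|z - z0| = r describes a circle centered at z0 with radius r
Here z0 = -4 - 6i and r = 4
Locus: Circle centered at (-4, -6) with radius 4


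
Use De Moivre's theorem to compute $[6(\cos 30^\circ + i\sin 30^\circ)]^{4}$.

By De Moivre: z^n = r^n(cos(nθ) + i sin(nθ))
= 6^4(cos(4*30°) + i sin(4*30°))
= 1296(cos 120° + i sin 120°)
= -648 + 648*sqrt(3)i


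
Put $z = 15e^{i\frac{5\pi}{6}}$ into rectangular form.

a = r cos θ = 15 * -sqrt(3)/2 = -15*sqrt(3)/2
b = r sin θ = 15 * 1/2 = 15/2
z = -15*sqrt(3)/2 + (15/2)i


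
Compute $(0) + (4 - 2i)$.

(0 + 4) + (0 + (-2))i = 4 - 2i


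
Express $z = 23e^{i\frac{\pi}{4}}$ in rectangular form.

a = r cos θ = 23 * sqrt(2)/2 = 23*sqrt(2)/2
b = r sin θ = 23 * sqrt(2)/2 = 23*sqrt(2)/2
z = 23*sqrt(2)/2 + (23*sqrt(2)/2)i


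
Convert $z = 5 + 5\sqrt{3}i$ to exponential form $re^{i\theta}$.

r = |z| = sqrt((5)^2 + (5*sqrt(3))^2) = sqrt(25 + 75) = sqrt(100) = 10
θ = arctan(b/a) = arctan(8.6603/5) (quadrant-adjusted) = 60° = π/3
z = 10e^(i*π/3)


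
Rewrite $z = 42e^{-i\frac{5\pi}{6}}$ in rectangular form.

a = r cos θ = 42 * -sqrt(3)/2 = -21*sqrt(3)
b = r sin θ = 42 * -1/2 = -21
z = -21*sqrt(3) - 21i


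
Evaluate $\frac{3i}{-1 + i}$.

Multiply numerator and denominator by conjugate (-1 - i):
= (3i)(-1 - i) / ((-1)^2 + 1^2)
= (3 - 3i) / 2
= 3/2 - (3/2)i


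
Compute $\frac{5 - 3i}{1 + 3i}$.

Multiply numerator and denominator by conjugate (1 - 3i):
= (5 - 3i)(1 - 3i) / (1^2 + 3^2)
= (-4 - 18i) / 10
Divide through by 2: (-2 - 9i) / 5
= -2/5 - (9/5)i


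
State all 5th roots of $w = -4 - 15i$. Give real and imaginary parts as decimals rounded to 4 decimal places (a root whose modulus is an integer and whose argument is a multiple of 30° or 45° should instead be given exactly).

|w| = sqrt(241) ≈ 15.524175, arg(w) ≈ 255.068583°
Root modulus = sqrt(241)^(1/5) ≈ 1.730620
Root arguments: θ_k = (arg(w) + 360°k)/5 for k = 0, 1, ..., 4
Compute each root as (root modulus)(cos θ_k + i sin θ_k) using full-precision intermediates, then round to 4 decimal places.
Roots: 1.0888 + 1.3452i, -0.9429 + 1.4512i, -1.6715 - 0.4483i, -0.0902 - 1.7283i, 1.6158 - 0.6198i


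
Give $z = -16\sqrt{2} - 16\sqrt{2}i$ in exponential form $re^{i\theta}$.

r = |z| = sqrt((-16*sqrt(2))^2 + (-16*sqrt(2))^2) = sqrt(512 + 512) = sqrt(1024) = 32
θ = arctan(b/a) = arctan(-22.6274/-22.6274) (quadrant-adjusted) = 225° = 5π/4
z = 32e^(i*5π/4)


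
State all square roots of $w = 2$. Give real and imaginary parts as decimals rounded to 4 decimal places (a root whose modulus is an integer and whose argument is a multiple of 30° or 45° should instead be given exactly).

|w| = 2, arg(w) = 0°
Root modulus = 2^(1/2) ≈ 1.414214
Root arguments: θ_k = (0° + 360°k)/2 for k = 0, 1, ..., 1
Compute each root as (root modulus)(cos θ_k + i sin θ_k) using full-precision intermediates, then round to 4 decimal places.
Roots: 1.4142, -1.4142


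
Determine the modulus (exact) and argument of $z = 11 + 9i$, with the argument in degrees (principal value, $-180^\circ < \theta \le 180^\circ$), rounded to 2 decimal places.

|z| = sqrt(11^2 + 9^2) = sqrt(202)
arg(z) = arctan(b/a) = arctan(9/11) (quadrant-adjusted) = 39.29°


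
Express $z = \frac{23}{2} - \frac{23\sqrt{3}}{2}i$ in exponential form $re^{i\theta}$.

r = |z| = sqrt((23/2)^2 + (-23*sqrt(3)/2)^2) = sqrt(529/4 + 1587/4) = sqrt(529) = 23
θ = arctan(b/a) = arctan(-19.9186/11.5) (quadrant-adjusted) = -60° = -π/3
z = 23e^(-i*π/3)


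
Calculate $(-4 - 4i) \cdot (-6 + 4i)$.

(a1*a2 - b1*b2) + (a1*b2 + b1*a2)i
= (24 - (-16)) + (-16 + 24)i
= 40 + 8i


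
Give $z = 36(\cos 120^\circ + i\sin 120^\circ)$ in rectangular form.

a = r cos θ = 36 * -1/2 = -18
b = r sin θ = 36 * sqrt(3)/2 = 18*sqrt(3)
z = -18 + 18*sqrt(3)i


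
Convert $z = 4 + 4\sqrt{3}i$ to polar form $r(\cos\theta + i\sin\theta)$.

r = |z| = sqrt(a^2 + b^2) = sqrt((4)^2 + (4*sqrt(3))^2) = sqrt(16 + 48) = sqrt(64) = 8
θ = arctan(b/a) = arctan(6.9282/4) (quadrant-adjusted) = 60°
z = 8(cos 60° + i sin 60°)


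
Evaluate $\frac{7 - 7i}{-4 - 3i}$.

Multiply numerator and denominator by conjugate (-4 + 3i):
= (7 - 7i)(-4 + 3i) / ((-4)^2 + (-3)^2)
= (-7 + 49i) / 25
= -7/25 + (49/25)i


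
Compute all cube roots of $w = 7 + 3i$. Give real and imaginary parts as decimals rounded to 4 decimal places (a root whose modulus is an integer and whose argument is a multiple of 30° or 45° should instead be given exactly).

|w| = sqrt(58) ≈ 7.615773, arg(w) ≈ 23.198591°
Root modulus = sqrt(58)^(1/3) ≈ 1.967454
Root arguments: θ_k = (arg(w) + 360°k)/3 for k = 0, 1, ..., 2
Compute each root as (root modulus)(cos θ_k + i sin θ_k) using full-precision intermediates, then round to 4 decimal places.
Roots: 1.9496 + 0.2647i, -1.2040 + 1.5560i, -0.7455 - 1.8207i


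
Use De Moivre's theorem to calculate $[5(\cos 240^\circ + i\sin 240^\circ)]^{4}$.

By De Moivre: z^n = r^n(cos(nθ) + i sin(nθ))
= 5^4(cos(4*240°) + i sin(4*240°))
= 625(cos 240° + i sin 240°)
= -625/2 - (625*sqrt(3)/2)i


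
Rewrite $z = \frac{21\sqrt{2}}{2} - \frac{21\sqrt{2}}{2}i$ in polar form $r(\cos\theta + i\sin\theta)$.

r = |z| = sqrt(a^2 + b^2) = sqrt((21*sqrt(2)/2)^2 + (-21*sqrt(2)/2)^2) = sqrt(441/2 + 441/2) = sqrt(441) = 21
θ = arctan(b/a) = arctan(-14.8492/14.8492) (quadrant-adjusted) = 315°
z = 21(cos 315° + i sin 315°)


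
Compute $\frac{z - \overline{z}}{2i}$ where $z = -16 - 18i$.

z - conjugate(z) = 2bi
(z - conjugate(z))/(2i) = 2bi/(2i) = b = -18


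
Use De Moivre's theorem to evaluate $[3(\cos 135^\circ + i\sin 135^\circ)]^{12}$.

By De Moivre: z^n = r^n(cos(nθ) + i sin(nθ))
= 3^12(cos(12*135°) + i sin(12*135°))
= 531441(cos 180° + i sin 180°)
= -531441


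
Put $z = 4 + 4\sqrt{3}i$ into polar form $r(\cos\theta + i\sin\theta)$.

r = |z| = sqrt(a^2 + b^2) = sqrt((4)^2 + (4*sqrt(3))^2) = sqrt(16 + 48) = sqrt(64) = 8
θ = arctan(b/a) = arctan(6.9282/4) (quadrant-adjusted) = 60°
z = 8(cos 60° + i sin 60°)


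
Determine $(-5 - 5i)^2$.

(a + bi)^2 = a^2 - b^2 + 2abi
= (-5)^2 - (-5)^2 + 2*(-5)*(-5)i
= 50i
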